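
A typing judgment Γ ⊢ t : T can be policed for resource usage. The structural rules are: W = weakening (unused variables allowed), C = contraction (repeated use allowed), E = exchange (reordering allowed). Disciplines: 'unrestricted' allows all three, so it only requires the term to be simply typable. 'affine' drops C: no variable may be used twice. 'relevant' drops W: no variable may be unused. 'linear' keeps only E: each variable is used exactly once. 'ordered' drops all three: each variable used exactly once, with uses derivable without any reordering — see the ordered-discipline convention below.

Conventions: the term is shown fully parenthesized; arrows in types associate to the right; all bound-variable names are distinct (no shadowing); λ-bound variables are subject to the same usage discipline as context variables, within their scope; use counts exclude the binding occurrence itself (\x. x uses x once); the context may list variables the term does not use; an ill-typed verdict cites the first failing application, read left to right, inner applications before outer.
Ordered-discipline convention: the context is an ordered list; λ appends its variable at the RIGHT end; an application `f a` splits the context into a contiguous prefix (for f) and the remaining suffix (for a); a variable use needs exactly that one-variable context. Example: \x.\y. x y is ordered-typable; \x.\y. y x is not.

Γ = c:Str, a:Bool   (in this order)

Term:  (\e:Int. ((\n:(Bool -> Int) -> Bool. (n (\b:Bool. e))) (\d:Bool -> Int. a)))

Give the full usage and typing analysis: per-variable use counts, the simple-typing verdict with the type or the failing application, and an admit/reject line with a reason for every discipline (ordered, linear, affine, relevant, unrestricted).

variable uses: c=0, a=1, e [bound]=1, n [bound]=1, b [bound]=0, d [bound]=0
order of uses: n, e, a
typing: ✓ — Int -> Bool
ordered: ✗, needs weakening: c, b, d unused
linear: ✗, needs weakening: c, b, d unused
affine: ✓, at most one use each (c, a, e, n, b, d)
relevant: ✗, needs weakening: c, b, d unused
unrestricted: ✓, type-checks (Int -> Bool) and nothing is barred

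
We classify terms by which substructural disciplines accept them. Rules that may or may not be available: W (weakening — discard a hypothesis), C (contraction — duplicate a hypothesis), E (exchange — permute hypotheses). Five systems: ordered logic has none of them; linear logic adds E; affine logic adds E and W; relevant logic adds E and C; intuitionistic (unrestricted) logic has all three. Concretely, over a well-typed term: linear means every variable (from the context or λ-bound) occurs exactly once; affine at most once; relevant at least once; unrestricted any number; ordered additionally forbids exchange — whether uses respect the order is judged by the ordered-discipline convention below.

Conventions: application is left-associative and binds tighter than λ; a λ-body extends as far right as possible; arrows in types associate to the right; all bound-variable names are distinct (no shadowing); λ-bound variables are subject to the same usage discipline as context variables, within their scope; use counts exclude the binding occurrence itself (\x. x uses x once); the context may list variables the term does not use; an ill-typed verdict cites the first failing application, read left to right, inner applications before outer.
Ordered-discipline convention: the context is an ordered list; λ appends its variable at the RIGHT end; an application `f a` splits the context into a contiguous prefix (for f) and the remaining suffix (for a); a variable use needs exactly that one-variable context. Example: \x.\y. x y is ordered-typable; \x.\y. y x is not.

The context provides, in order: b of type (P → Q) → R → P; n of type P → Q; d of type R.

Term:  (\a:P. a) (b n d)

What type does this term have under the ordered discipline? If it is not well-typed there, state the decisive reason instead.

term : P
counts: b ×1, n ×1, d ×1, a (bound) ×1
uses in reading order: a, b, n, d
typing: the term checks, with type P
per-discipline verdicts: ordered ✓ · linear ✓ · affine ✓ · relevant ✓ · unrestricted ✓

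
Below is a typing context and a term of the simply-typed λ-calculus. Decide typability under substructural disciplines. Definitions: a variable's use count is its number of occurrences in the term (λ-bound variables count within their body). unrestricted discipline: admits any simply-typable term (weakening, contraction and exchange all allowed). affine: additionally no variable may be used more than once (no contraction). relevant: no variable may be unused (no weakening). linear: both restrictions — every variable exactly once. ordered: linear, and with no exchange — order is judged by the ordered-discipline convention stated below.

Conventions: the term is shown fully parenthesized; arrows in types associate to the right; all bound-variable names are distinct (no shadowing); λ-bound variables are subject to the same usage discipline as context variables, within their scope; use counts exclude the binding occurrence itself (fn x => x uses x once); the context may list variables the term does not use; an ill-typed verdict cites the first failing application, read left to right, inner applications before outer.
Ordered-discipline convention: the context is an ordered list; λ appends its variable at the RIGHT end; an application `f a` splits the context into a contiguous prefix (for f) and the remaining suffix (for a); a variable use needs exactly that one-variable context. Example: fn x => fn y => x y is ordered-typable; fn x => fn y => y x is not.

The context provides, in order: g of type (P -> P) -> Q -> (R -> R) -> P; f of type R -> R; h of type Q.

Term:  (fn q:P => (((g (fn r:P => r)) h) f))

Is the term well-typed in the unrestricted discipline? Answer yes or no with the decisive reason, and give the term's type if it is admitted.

yes — simply typable at P -> P; W, C, E all held; term : P -> P
use counts: g: 1, f: 1, h: 1, q [bound]: 0, r [bound]: 1
use order (left to right): g, r, h, f
typing: the term checks, with type P -> P
summary: ordered ✗; linear ✗; affine ✓; relevant ✗; unrestricted ✓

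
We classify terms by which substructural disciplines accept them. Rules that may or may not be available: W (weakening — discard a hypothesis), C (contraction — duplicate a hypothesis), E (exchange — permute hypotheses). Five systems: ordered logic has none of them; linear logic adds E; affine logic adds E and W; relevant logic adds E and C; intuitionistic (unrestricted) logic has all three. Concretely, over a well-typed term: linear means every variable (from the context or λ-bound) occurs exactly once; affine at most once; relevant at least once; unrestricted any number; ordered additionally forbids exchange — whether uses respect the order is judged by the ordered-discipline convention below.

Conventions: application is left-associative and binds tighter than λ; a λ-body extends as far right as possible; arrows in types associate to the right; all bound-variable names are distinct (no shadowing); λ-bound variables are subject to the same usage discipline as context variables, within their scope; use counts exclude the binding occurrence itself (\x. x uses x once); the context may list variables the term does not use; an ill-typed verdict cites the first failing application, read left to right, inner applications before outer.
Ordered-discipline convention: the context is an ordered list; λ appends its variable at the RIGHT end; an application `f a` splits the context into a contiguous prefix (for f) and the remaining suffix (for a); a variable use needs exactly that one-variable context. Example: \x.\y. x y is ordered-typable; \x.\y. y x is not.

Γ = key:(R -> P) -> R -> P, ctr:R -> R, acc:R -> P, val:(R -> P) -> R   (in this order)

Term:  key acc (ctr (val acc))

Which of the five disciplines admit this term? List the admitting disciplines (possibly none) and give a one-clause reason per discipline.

admitting disciplines: relevant, unrestricted
use counts: key: 1×; ctr: 1×; acc: 2×; val: 1×
uses in reading order: key, acc, ctr, val, acc
typing: the term checks, with type P
ordered: ✗, acc ×2 used more than once (contraction)
linear: ✗, acc ×2 used more than once (contraction)
affine: ✗, acc ×2 used more than once (contraction)
relevant: ✓, every one of key, ctr, acc, val appears
unrestricted: ✓, well-typed at P; no restrictions here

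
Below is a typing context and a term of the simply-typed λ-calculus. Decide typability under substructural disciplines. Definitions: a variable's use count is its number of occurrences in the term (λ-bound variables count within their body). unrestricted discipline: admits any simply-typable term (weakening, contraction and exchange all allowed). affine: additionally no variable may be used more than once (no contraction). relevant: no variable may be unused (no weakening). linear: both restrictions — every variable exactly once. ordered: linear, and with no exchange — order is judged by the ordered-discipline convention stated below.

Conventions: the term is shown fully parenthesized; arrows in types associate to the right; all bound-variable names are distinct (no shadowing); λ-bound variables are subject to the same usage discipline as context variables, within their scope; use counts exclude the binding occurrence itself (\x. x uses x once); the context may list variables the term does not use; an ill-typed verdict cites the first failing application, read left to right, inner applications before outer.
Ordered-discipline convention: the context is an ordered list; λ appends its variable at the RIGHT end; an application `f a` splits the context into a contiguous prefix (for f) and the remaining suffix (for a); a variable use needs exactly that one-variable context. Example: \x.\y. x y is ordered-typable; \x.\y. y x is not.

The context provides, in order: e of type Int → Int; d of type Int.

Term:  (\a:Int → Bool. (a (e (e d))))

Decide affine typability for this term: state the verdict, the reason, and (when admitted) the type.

no — needs contraction — e ×2
usage: e: 2, d: 1, a [bound]: 1
left-to-right use order: a, e, e, d
typing: ✓ — (Int → Bool) → Bool
all disciplines: ordered ✗ | linear ✗ | affine ✗ | relevant ✓ | unrestricted ✓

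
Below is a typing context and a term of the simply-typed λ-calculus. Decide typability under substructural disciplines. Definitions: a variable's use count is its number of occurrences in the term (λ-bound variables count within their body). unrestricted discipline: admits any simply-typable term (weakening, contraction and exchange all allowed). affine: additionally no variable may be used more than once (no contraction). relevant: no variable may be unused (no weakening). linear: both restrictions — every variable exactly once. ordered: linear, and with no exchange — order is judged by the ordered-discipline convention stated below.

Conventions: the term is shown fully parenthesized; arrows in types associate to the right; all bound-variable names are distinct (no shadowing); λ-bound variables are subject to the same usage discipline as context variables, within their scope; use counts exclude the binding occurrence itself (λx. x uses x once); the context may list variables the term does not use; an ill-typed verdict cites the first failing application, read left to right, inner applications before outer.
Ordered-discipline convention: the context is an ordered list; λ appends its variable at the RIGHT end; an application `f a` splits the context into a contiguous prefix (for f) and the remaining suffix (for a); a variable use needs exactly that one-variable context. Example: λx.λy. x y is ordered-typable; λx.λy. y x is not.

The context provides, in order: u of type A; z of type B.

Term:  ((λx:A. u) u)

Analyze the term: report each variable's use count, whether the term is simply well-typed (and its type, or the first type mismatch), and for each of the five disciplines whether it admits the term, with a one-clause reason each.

use counts: u ×2; z ×0; x (bound) ×0
left-to-right use order: u, u
typing: well-typed at A
ordered: ✗ — uses contraction: u ×2; z, x left unused
linear: ✗ — uses contraction: u ×2; z, x left unused
affine: ✗ — uses contraction: u ×2
relevant: ✗ — z, x left unused
unrestricted: ✓ — typability at A is all that's needed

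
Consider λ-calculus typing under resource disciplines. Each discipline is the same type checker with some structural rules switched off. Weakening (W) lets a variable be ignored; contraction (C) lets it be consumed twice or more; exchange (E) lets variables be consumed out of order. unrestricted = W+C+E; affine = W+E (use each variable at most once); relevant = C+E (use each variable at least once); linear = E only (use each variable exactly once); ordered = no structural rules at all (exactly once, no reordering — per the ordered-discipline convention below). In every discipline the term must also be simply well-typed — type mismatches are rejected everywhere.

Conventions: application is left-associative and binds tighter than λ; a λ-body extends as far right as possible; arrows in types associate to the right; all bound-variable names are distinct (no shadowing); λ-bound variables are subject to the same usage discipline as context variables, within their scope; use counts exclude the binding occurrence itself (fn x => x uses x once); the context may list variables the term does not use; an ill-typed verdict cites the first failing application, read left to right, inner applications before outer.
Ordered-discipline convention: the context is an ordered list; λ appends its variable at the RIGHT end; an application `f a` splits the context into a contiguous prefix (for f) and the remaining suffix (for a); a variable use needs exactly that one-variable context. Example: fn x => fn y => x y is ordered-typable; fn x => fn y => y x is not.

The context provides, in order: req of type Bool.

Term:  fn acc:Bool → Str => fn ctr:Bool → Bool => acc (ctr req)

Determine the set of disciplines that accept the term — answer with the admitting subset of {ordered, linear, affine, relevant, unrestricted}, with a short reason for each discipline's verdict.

accepted by: linear, affine, relevant, unrestricted
variable uses: req ×1, acc (bound) ×1, ctr (bound) ×1
uses in reading order: acc, ctr, req
typing: well-typed — term : (Bool → Str) → (Bool → Bool) → Str
ordered ✗ (no contiguous prefix/suffix split fits acc, ctr, req)
linear ✓ (each of req, acc, ctr used exactly once)
affine ✓ (req, acc, ctr: no repeats, contraction unneeded)
relevant ✓ (none of req, acc, ctr goes unused)
unrestricted ✓ (well-typed at (Bool → Str) → (Bool → Bool) → Str; no restrictions here)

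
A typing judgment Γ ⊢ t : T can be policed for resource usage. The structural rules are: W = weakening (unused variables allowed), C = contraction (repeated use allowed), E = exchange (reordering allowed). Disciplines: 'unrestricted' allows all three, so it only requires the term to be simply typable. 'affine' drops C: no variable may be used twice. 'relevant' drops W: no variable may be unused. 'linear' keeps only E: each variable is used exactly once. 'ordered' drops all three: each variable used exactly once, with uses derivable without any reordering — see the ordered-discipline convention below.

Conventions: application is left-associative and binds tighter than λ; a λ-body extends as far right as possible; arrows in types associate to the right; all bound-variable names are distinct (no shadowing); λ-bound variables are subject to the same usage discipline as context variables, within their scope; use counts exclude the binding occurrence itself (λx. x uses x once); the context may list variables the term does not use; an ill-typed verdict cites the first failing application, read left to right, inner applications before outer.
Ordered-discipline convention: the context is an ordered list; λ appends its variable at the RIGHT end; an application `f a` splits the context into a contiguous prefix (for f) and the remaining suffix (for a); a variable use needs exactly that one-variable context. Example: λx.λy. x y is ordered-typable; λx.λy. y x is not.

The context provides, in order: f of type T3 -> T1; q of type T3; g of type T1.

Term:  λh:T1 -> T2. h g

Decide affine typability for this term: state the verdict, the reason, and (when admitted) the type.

yes — none of f, q, g, h used more than once; term : (T1 -> T2) -> T2
counts: f ×0; q ×0; g ×1; h [bound] ×1
order of uses: h, g
typing: well-typed at (T1 -> T2) -> T2
across the five disciplines: ordered ✗; linear ✗; affine ✓; relevant ✗; unrestricted ✓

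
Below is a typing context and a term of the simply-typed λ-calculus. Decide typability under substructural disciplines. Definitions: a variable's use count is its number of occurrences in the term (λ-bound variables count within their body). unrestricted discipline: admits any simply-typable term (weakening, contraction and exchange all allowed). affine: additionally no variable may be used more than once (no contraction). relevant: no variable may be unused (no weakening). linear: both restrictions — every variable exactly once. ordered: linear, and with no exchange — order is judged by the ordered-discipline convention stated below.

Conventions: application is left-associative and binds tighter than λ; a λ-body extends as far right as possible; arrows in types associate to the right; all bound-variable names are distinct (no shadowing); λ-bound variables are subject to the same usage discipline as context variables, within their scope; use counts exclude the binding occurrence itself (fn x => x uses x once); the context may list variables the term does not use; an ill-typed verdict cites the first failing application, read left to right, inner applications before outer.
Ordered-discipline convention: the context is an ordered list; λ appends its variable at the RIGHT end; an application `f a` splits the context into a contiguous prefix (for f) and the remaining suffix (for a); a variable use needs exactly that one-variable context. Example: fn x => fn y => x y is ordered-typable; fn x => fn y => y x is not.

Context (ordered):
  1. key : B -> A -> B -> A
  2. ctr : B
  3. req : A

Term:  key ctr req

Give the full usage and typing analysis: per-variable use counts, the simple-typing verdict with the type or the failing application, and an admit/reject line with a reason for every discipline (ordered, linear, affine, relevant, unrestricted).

usage: key: 1×; ctr: 1×; req: 1×
order of uses: key, ctr, req
typing: well-typed at B -> A
ordered: ✓, one use each (key, ctr, req); ordered split holds
linear: ✓, exactly-once usage across key, ctr, req
affine: ✓, no duplicate uses among key, ctr, req
relevant: ✓, every one of key, ctr, req appears
unrestricted: ✓, well-typed at B -> A; no restrictions here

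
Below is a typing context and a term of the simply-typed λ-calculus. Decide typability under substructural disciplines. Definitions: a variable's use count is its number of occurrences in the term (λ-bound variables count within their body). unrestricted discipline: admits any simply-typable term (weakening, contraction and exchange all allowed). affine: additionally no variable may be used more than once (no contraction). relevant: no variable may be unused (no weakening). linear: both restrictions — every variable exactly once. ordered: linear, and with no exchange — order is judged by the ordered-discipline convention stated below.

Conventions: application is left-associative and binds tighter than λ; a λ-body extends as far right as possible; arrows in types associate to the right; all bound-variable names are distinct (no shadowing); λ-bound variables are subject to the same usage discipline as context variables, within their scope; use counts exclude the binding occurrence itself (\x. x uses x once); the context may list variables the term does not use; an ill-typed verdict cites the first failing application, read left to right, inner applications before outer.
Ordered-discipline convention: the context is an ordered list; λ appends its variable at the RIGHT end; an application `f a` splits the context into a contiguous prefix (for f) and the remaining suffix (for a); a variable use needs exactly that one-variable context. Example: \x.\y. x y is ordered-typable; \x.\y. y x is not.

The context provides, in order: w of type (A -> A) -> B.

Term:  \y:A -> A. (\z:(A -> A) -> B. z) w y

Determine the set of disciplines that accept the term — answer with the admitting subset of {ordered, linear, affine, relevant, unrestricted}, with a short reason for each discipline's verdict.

admitted by: ordered, linear, affine, relevant, unrestricted
variable uses: w: 1; y [bound]: 1; z [bound]: 1
left-to-right use order: z, w, y
typing: well-typed — term : (A -> A) -> B
ordered ✓ (w, y, z once each; derivable with no W/C/E)
linear ✓ (single use per variable (w, y, z))
affine ✓ (no duplicate uses among w, y, z)
relevant ✓ (at least one use each (w, y, z))
unrestricted ✓ (typability at (A -> A) -> B is all that's needed)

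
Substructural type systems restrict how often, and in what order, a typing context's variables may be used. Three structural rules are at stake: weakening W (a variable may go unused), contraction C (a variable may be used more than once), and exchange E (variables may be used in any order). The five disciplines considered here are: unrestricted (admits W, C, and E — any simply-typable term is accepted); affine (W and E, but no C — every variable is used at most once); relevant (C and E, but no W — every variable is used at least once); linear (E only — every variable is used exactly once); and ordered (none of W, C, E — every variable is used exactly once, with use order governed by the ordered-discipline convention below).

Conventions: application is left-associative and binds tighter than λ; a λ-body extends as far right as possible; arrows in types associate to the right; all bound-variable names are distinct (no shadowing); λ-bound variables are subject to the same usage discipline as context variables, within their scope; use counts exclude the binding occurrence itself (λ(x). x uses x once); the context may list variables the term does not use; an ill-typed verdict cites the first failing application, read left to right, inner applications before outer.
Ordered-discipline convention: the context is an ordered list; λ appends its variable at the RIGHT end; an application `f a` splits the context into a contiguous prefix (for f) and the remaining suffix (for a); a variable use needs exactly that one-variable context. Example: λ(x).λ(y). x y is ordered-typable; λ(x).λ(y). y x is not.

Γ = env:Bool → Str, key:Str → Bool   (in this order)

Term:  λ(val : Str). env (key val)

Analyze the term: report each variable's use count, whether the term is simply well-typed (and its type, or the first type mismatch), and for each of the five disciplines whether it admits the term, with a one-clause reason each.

counts: env: 1×; key: 1×; val (λ-bound): 1×
left-to-right use order: env, key, val
typing: ✓ — Str → Str
ordered ✓ (env, key, val once each; derivable with no W/C/E)
linear ✓ (single use per variable (env, key, val))
affine ✓ (none of env, key, val used more than once)
relevant ✓ (env, key, val: all used, weakening unneeded)
unrestricted ✓ (type-checks (Str → Str) and nothing is barred)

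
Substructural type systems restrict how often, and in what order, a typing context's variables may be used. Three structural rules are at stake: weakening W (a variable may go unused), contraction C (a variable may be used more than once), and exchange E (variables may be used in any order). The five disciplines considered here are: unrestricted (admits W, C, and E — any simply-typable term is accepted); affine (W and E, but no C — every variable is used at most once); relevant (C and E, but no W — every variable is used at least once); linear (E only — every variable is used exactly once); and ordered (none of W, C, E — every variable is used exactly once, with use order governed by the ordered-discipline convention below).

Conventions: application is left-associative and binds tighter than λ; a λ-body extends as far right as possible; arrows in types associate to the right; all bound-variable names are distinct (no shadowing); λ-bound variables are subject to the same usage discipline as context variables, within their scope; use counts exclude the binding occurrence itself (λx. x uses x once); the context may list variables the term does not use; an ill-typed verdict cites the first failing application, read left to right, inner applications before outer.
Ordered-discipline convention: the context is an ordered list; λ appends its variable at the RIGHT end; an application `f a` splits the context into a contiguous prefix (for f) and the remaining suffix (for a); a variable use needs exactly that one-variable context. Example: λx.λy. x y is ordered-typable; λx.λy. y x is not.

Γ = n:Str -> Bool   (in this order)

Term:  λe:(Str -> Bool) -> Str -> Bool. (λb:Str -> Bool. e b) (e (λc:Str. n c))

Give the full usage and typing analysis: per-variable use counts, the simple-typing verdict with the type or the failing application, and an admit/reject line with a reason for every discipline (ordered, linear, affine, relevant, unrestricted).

variable uses: n ×1, e [bound] ×2, b [bound] ×1, c [bound] ×1
order of uses: e, b, e, n, c
typing: ✓ — ((Str -> Bool) -> Str -> Bool) -> Str -> Bool
ordered ✗ (e ×2 used more than once (contraction))
linear ✗ (e ×2 used more than once (contraction))
affine ✗ (e ×2 used more than once (contraction))
relevant ✓ (every one of n, e, b, c appears)
unrestricted ✓ (type-checks (((Str -> Bool) -> Str -> Bool) -> Str -> Bool) and nothing is barred)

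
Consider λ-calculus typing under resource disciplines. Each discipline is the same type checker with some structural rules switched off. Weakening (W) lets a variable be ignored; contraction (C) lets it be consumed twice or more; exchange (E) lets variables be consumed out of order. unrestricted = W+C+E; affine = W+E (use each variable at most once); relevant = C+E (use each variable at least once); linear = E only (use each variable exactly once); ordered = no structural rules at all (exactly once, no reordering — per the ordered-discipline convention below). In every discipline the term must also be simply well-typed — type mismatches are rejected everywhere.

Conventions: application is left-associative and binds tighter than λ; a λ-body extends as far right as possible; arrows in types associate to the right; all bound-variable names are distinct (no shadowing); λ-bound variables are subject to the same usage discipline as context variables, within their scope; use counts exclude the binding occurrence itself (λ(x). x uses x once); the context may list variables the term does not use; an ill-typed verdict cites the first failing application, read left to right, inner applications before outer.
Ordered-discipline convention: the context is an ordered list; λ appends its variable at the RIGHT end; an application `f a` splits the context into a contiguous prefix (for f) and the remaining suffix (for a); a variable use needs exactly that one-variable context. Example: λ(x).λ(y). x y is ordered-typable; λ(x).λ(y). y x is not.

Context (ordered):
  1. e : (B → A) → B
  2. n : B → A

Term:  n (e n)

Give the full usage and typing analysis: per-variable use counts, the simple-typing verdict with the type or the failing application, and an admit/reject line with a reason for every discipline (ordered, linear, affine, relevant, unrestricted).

counts: e ×1, n ×2
order of uses: n, e, n
typing: ✓ — A
ordered: ✗ — repeated use of n ×2
linear: ✗ — repeated use of n ×2
affine: ✗ — repeated use of n ×2
relevant: ✓ — none of e, n goes unused
unrestricted: ✓ — typability at A is all that's needed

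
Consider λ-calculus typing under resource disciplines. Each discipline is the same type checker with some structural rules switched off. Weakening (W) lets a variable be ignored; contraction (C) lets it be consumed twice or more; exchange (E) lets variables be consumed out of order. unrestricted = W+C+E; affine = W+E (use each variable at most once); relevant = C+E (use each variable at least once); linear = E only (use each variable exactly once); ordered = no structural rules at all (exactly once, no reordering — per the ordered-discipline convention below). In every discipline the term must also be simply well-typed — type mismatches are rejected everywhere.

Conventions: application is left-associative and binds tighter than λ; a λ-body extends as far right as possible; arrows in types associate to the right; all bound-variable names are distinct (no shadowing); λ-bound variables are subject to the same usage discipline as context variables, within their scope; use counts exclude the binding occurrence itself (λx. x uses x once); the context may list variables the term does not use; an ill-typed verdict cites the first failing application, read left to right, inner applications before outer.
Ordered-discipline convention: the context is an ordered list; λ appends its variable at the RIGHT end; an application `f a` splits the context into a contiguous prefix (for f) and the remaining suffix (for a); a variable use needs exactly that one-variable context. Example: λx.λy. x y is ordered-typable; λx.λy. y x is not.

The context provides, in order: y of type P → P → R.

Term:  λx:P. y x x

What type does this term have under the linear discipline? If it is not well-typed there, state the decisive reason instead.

not well-typed under linear — uses contraction: x ×2
variable uses: y=1; x (λ-bound)=2
left-to-right use order: y, x, x
typing: the term checks, with type P → R
across the five disciplines: ordered ✗ · linear ✗ · affine ✗ · relevant ✓ · unrestricted ✓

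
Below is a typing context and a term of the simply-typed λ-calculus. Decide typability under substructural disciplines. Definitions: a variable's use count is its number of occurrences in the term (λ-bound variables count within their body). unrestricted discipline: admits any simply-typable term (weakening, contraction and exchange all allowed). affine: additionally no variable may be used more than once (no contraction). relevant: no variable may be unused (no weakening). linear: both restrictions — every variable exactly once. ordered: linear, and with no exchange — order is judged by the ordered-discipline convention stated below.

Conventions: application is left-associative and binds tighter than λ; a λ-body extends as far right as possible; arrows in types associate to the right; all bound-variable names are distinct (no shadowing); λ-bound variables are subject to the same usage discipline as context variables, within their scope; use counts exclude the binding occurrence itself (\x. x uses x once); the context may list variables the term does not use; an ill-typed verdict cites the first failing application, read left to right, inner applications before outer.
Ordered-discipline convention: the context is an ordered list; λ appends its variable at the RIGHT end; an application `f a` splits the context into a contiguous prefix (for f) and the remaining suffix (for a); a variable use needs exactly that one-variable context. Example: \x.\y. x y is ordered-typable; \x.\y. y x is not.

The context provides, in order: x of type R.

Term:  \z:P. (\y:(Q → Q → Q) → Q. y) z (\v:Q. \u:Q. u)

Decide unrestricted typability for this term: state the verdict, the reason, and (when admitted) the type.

no — fails simple typing
counts: x: 0; z (λ-bound): 1; y (λ-bound): 1; v (λ-bound): 0; u (λ-bound): 1
use order (left to right): y, z, u
typing: ill-typed: an argument P mismatches the expected (Q → Q → Q) → Q
all disciplines: ordered ✗; linear ✗; affine ✗; relevant ✗; unrestricted ✗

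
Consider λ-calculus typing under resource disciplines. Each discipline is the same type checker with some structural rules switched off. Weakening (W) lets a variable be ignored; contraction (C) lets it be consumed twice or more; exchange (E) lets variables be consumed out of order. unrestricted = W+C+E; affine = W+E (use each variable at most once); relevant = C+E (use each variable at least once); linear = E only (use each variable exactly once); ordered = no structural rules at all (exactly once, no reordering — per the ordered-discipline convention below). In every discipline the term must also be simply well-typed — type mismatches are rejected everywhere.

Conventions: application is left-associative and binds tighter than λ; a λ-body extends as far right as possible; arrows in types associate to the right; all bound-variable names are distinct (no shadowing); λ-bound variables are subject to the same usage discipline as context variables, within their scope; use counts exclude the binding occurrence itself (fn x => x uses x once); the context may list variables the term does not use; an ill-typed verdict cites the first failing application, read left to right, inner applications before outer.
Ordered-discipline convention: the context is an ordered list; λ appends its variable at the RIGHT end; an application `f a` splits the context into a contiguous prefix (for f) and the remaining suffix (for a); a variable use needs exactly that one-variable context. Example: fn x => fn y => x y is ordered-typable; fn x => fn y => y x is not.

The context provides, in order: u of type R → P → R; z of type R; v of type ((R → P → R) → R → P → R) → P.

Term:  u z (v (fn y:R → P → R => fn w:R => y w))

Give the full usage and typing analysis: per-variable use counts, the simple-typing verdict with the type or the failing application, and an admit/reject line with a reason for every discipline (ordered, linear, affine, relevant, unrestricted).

usage: u ×1; z ×1; v ×1; y (λ-bound) ×1; w (λ-bound) ×1
left-to-right use order: u, z, v, y, w
typing: the term checks, with type R
ordered: ✓ — u, z, v, y, w: once each, no exchange needed
linear: ✓ — u, z, v, y, w: one use apiece
affine: ✓ — none of u, z, v, y, w used more than once
relevant: ✓ — none of u, z, v, y, w goes unused
unrestricted: ✓ — simply typable at R; W, C, E all held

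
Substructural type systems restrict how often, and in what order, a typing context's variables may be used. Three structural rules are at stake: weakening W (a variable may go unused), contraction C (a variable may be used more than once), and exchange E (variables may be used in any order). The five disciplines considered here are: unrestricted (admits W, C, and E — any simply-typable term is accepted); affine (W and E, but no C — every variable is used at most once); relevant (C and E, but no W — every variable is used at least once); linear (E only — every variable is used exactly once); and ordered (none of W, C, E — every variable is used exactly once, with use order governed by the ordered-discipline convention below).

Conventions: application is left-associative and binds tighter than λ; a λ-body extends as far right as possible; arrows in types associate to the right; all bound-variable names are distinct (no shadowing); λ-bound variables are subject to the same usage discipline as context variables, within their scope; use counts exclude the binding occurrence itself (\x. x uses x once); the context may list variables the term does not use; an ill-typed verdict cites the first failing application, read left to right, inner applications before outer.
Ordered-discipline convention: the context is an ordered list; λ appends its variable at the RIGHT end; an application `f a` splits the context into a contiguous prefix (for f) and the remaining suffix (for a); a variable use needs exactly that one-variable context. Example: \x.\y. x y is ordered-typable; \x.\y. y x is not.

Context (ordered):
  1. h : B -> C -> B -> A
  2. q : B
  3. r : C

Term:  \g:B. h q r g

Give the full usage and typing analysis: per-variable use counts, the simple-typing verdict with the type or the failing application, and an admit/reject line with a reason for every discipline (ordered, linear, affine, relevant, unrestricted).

usage: h ×1, q ×1, r ×1, g (λ-bound) ×1
uses in reading order: h, q, r, g
typing: well-typed — term : B -> A
ordered: ✓ — h, q, r, g: once each, no exchange needed
linear: ✓ — each of h, q, r, g used exactly once
affine: ✓ — none of h, q, r, g used more than once
relevant: ✓ — h, q, r, g: all used, weakening unneeded
unrestricted: ✓ — type-checks (B -> A) and nothing is barred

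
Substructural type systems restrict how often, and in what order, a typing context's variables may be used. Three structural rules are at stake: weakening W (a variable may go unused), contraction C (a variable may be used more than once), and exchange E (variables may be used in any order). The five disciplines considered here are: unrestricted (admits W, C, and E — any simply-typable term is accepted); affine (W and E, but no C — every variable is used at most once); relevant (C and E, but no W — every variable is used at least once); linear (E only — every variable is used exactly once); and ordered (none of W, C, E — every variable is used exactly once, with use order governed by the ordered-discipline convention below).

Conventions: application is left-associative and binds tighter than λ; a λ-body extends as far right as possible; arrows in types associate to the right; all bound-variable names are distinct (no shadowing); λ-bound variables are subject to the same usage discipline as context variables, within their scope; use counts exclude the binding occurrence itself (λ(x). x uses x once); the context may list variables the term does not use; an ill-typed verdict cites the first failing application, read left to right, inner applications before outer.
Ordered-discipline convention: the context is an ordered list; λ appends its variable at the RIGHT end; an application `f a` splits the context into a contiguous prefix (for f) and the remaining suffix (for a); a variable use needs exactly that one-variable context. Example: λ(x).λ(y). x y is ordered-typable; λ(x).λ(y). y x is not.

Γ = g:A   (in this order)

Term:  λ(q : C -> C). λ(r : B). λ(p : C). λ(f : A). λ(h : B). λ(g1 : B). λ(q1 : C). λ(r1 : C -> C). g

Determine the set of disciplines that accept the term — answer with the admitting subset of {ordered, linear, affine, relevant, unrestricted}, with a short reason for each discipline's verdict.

admitted in: affine, unrestricted
variable uses: g: 1; q (bound): 0; r (bound): 0; p (bound): 0; f (bound): 0; h (bound): 0; g1 (bound): 0; q1 (bound): 0; r1 (bound): 0
order of uses: g
typing: ✓ — (C -> C) -> B -> C -> A -> B -> B -> C -> (C -> C) -> A
ordered ✗ (unused: q, r, p, f, h, g1, q1, r1 — weakening required)
linear ✗ (unused: q, r, p, f, h, g1, q1, r1 — weakening required)
affine ✓ (g, q, r, p, f, h, g1, q1, r1: no repeats, contraction unneeded)
relevant ✗ (unused: q, r, p, f, h, g1, q1, r1 — weakening required)
unrestricted ✓ (simply typable at (C -> C) -> B -> C -> A -> B -> B -> C -> (C -> C) -> A; W, C, E all held)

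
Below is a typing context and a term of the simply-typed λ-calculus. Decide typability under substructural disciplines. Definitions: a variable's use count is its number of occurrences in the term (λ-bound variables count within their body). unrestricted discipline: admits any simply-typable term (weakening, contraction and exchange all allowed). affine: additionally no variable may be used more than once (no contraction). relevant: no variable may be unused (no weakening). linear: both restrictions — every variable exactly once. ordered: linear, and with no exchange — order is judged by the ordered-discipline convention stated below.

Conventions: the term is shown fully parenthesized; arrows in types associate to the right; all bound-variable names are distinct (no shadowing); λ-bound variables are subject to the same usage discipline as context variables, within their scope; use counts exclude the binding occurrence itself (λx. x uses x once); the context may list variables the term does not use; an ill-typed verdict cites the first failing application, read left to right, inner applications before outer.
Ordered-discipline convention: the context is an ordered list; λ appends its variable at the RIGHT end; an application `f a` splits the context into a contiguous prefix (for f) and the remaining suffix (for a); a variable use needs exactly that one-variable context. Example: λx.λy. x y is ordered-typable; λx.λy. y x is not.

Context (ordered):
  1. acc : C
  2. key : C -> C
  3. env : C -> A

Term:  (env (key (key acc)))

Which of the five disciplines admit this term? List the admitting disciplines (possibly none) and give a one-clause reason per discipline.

admitted in: relevant, unrestricted
variable uses: acc=1, key=2, env=1
order of uses: env, key, key, acc
typing: ✓ — A
ordered ✗ (needs contraction — key ×2)
linear ✗ (needs contraction — key ×2)
affine ✗ (needs contraction — key ×2)
relevant ✓ (none of acc, key, env goes unused)
unrestricted ✓ (well-typed at A; no restrictions here)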